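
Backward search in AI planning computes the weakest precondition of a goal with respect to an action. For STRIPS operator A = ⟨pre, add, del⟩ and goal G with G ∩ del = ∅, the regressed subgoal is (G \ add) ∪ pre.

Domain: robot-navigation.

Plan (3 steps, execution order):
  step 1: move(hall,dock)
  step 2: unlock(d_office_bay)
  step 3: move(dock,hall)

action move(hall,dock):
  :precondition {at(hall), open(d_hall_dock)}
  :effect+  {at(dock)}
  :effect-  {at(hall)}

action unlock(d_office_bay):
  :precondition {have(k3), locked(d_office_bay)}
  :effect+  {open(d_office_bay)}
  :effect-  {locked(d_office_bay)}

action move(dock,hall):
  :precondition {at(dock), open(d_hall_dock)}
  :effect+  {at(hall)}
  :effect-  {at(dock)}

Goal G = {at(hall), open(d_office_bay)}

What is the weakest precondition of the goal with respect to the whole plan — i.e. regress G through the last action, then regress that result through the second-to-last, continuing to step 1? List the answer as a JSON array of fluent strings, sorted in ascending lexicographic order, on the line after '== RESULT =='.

Regress step by step:
  through step 3 (move(dock,hall)): drop {at(hall)}, keep {open(d_office_bay)}, require {at(dock), open(d_hall_dock)}
    → {at(dock), open(d_hall_dock), open(d_office_bay)}
  through step 2 (unlock(d_office_bay)): drop {open(d_office_bay)}, keep {at(dock), open(d_hall_dock)}, require {have(k3), locked(d_office_bay)}
    → {at(dock), have(k3), locked(d_office_bay), open(d_hall_dock)}
  through step 1 (move(hall,dock)): drop {at(dock)}, keep {have(k3), locked(d_office_bay), open(d_hall_dock)}, require {at(hall), open(d_hall_dock)}
    → {at(hall), have(k3), locked(d_office_bay), open(d_hall_dock)}

== RESULT ==
["at(hall)", "have(k3)", "locked(d_office_bay)", "open(d_hall_dock)"]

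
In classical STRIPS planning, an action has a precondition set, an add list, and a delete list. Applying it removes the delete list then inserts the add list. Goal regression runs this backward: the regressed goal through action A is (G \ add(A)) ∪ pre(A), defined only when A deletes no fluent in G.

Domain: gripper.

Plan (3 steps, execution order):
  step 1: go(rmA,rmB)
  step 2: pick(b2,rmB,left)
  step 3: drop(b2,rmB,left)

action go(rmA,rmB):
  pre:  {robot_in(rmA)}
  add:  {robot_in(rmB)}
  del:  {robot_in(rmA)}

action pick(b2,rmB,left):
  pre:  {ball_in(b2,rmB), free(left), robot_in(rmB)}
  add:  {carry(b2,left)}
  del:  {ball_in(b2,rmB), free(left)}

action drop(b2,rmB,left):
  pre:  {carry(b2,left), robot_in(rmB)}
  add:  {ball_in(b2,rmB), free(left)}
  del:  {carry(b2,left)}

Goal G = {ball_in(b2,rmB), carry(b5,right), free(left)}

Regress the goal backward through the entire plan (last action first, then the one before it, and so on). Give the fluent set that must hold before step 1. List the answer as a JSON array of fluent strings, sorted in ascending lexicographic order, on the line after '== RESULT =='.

Regress step by step:
  through step 3 (drop(b2,rmB,left)): drop {ball_in(b2,rmB), free(left)}, keep {carry(b5,right)}, require {carry(b2,left), robot_in(rmB)}
    → {carry(b2,left), carry(b5,right), robot_in(rmB)}
  through step 2 (pick(b2,rmB,left)): drop {carry(b2,left)}, keep {carry(b5,right), robot_in(rmB)}, require {ball_in(b2,rmB), free(left), robot_in(rmB)}
    → {ball_in(b2,rmB), carry(b5,right), free(left), robot_in(rmB)}
  through step 1 (go(rmA,rmB)): drop {robot_in(rmB)}, keep {ball_in(b2,rmB), carry(b5,right), free(left)}, require {robot_in(rmA)}
    → {ball_in(b2,rmB), carry(b5,right), free(left), robot_in(rmA)}

== RESULT ==
["ball_in(b2,rmB)", "carry(b5,right)", "free(left)", "robot_in(rmA)"]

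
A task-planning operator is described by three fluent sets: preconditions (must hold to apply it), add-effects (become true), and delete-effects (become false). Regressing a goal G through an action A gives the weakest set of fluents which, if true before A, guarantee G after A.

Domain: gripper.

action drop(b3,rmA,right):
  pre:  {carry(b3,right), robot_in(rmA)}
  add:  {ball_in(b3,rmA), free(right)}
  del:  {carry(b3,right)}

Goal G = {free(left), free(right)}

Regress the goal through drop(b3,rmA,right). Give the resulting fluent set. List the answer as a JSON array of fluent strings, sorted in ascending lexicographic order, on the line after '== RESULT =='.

Compute (G \ add) ∪ pre:
  G ∩ del = {}  (empty — regression defined)
  G \ add = {free(left), free(right)} \ {ball_in(b3,rmA), free(right)} = {free(left)}
  ∪ pre   = {free(left)} ∪ {carry(b3,right), robot_in(rmA)}
          = {carry(b3,right), free(left), robot_in(rmA)}

== RESULT ==
["carry(b3,right)", "free(left)", "robot_in(rmA)"]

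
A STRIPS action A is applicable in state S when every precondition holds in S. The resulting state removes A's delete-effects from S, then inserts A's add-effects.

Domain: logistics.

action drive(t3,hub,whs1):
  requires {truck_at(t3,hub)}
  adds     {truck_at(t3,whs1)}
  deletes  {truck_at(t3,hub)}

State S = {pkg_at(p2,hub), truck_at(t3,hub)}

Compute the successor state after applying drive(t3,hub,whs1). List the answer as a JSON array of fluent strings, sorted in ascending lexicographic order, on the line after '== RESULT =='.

Progress:
  pre ⊆ S: {truck_at(t3,hub)} ⊆ S  — applicable
  S \ del = {pkg_at(p2,hub)}
  ∪ add   = {pkg_at(p2,hub), truck_at(t3,whs1)}

== RESULT ==
["pkg_at(p2,hub)", "truck_at(t3,whs1)"]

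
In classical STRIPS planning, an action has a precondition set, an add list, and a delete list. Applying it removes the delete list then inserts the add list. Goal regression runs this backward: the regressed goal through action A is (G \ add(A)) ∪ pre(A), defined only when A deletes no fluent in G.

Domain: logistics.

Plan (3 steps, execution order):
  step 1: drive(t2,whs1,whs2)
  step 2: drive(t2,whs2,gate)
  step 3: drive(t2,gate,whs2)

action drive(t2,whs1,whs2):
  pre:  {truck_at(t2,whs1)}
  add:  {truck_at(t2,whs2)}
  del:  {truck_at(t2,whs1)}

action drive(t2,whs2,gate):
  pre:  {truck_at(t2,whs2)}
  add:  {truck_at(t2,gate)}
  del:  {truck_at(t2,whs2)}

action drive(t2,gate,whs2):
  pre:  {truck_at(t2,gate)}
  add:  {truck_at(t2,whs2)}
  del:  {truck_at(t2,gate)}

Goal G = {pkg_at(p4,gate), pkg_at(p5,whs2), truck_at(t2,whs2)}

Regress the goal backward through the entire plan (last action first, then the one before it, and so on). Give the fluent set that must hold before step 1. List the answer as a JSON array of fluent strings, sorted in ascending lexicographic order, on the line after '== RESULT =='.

Work backward from the goal:
  through step 3 (drive(t2,gate,whs2)): drop {truck_at(t2,whs2)}, keep {pkg_at(p4,gate), pkg_at(p5,whs2)}, require {truck_at(t2,gate)}
    → {pkg_at(p4,gate), pkg_at(p5,whs2), truck_at(t2,gate)}
  through step 2 (drive(t2,whs2,gate)): drop {truck_at(t2,gate)}, keep {pkg_at(p4,gate), pkg_at(p5,whs2)}, require {truck_at(t2,whs2)}
    → {pkg_at(p4,gate), pkg_at(p5,whs2), truck_at(t2,whs2)}
  through step 1 (drive(t2,whs1,whs2)): drop {truck_at(t2,whs2)}, keep {pkg_at(p4,gate), pkg_at(p5,whs2)}, require {truck_at(t2,whs1)}
    → {pkg_at(p4,gate), pkg_at(p5,whs2), truck_at(t2,whs1)}

== RESULT ==
["pkg_at(p4,gate)", "pkg_at(p5,whs2)", "truck_at(t2,whs1)"]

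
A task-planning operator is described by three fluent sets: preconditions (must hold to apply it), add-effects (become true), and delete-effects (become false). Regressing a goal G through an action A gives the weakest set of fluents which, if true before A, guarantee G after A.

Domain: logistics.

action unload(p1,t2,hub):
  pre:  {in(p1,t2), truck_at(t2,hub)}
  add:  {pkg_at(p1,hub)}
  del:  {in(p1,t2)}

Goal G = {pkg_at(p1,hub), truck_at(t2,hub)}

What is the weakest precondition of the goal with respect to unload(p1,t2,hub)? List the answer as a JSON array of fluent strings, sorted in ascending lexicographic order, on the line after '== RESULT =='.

Compute (G \ add) ∪ pre:
  G ∩ del = {}  (empty — regression defined)
  G \ add = {pkg_at(p1,hub), truck_at(t2,hub)} \ {pkg_at(p1,hub)} = {truck_at(t2,hub)}
  ∪ pre   = {truck_at(t2,hub)} ∪ {in(p1,t2), truck_at(t2,hub)}
          = {in(p1,t2), truck_at(t2,hub)}

== RESULT ==
["in(p1,t2)", "truck_at(t2,hub)"]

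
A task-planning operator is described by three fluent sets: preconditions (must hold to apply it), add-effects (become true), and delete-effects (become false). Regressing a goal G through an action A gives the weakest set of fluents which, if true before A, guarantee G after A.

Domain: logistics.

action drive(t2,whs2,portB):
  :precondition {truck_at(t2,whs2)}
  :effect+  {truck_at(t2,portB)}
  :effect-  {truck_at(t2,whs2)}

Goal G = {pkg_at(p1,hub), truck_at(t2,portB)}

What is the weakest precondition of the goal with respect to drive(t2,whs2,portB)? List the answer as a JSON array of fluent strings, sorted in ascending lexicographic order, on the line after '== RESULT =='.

Regress:
  G ∩ del = {}  (empty — regression defined)
  G \ add = {pkg_at(p1,hub), truck_at(t2,portB)} \ {truck_at(t2,portB)} = {pkg_at(p1,hub)}
  ∪ pre   = {pkg_at(p1,hub)} ∪ {truck_at(t2,whs2)}
          = {pkg_at(p1,hub), truck_at(t2,whs2)}

== RESULT ==
["pkg_at(p1,hub)", "truck_at(t2,whs2)"]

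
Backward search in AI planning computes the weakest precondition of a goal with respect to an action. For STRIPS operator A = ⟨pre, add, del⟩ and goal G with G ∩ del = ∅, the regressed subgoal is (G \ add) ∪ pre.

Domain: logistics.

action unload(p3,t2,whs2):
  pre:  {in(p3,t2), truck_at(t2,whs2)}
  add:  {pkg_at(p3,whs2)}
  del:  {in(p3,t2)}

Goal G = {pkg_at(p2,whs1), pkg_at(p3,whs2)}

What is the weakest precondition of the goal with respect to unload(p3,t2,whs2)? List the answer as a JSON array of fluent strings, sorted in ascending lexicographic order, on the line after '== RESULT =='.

Compute (G \ add) ∪ pre:
  G ∩ del = {}  (empty — regression defined)
  G \ add = {pkg_at(p2,whs1), pkg_at(p3,whs2)} \ {pkg_at(p3,whs2)} = {pkg_at(p2,whs1)}
  ∪ pre   = {pkg_at(p2,whs1)} ∪ {in(p3,t2), truck_at(t2,whs2)}
          = {in(p3,t2), pkg_at(p2,whs1), truck_at(t2,whs2)}

== RESULT ==
["in(p3,t2)", "pkg_at(p2,whs1)", "truck_at(t2,whs2)"]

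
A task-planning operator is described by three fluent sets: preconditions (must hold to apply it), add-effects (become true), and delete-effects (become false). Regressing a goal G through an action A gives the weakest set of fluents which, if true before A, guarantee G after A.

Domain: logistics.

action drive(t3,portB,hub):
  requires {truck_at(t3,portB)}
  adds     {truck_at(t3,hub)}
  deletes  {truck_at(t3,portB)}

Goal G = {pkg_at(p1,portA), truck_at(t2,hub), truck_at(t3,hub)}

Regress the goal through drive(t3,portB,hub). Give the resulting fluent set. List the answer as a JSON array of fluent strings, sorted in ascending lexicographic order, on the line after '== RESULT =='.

Regress:
  G ∩ del = {}  (empty — regression defined)
  G \ add = {pkg_at(p1,portA), truck_at(t2,hub), truck_at(t3,hub)} \ {truck_at(t3,hub)} = {pkg_at(p1,portA), truck_at(t2,hub)}
  ∪ pre   = {pkg_at(p1,portA), truck_at(t2,hub)} ∪ {truck_at(t3,portB)}
          = {pkg_at(p1,portA), truck_at(t2,hub), truck_at(t3,portB)}

== RESULT ==
["pkg_at(p1,portA)", "truck_at(t2,hub)", "truck_at(t3,portB)"]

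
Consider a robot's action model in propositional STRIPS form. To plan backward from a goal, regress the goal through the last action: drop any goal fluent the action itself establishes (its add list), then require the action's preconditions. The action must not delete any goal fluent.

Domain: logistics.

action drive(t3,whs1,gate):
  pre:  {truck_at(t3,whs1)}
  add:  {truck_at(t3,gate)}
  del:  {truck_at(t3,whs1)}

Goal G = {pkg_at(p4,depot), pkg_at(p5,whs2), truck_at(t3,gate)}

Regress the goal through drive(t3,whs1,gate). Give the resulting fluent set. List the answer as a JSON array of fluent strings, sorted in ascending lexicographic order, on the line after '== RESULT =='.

Compute (G \ add) ∪ pre:
  G ∩ del = {}  (empty — regression defined)
  G \ add = {pkg_at(p4,depot), pkg_at(p5,whs2), truck_at(t3,gate)} \ {truck_at(t3,gate)} = {pkg_at(p4,depot), pkg_at(p5,whs2)}
  ∪ pre   = {pkg_at(p4,depot), pkg_at(p5,whs2)} ∪ {truck_at(t3,whs1)}
          = {pkg_at(p4,depot), pkg_at(p5,whs2), truck_at(t3,whs1)}

== RESULT ==
["pkg_at(p4,depot)", "pkg_at(p5,whs2)", "truck_at(t3,whs1)"]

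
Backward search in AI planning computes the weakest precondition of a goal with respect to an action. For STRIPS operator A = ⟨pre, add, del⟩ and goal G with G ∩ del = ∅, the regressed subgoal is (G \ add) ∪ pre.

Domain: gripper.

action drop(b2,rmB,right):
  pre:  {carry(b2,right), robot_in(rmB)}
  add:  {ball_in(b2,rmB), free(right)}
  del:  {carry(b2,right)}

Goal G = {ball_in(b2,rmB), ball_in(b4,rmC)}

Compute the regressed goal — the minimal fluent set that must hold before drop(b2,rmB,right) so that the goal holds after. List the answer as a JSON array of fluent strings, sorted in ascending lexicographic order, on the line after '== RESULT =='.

Compute (G \ add) ∪ pre:
  G ∩ del = {}  (empty — regression defined)
  G \ add = {ball_in(b2,rmB), ball_in(b4,rmC)} \ {ball_in(b2,rmB), free(right)} = {ball_in(b4,rmC)}
  ∪ pre   = {ball_in(b4,rmC)} ∪ {carry(b2,right), robot_in(rmB)}
          = {ball_in(b4,rmC), carry(b2,right), robot_in(rmB)}

== RESULT ==
["ball_in(b4,rmC)", "carry(b2,right)", "robot_in(rmB)"]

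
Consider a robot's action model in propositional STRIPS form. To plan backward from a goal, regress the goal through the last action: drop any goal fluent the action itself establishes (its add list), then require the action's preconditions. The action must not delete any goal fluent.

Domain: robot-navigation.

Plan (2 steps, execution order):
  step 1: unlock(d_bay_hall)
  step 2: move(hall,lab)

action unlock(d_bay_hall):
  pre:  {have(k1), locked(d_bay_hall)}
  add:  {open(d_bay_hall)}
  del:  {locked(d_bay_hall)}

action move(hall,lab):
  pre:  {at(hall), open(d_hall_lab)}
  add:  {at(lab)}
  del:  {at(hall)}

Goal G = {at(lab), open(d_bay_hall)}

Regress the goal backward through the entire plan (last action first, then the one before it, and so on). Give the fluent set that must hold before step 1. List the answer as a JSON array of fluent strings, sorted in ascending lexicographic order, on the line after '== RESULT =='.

Regress step by step:
  through step 2 (move(hall,lab)): drop {at(lab)}, keep {open(d_bay_hall)}, require {at(hall), open(d_hall_lab)}
    → {at(hall), open(d_bay_hall), open(d_hall_lab)}
  through step 1 (unlock(d_bay_hall)): drop {open(d_bay_hall)}, keep {at(hall), open(d_hall_lab)}, require {have(k1), locked(d_bay_hall)}
    → {at(hall), have(k1), locked(d_bay_hall), open(d_hall_lab)}

== RESULT ==
["at(hall)", "have(k1)", "locked(d_bay_hall)", "open(d_hall_lab)"]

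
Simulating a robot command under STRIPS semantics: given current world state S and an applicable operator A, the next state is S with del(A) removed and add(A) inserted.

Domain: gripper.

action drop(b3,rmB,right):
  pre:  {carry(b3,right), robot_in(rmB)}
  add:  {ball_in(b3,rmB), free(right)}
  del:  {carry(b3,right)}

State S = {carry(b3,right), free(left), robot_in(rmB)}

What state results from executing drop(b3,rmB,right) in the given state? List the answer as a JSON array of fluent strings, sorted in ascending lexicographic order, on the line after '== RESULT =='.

Progress:
  pre ⊆ S: {carry(b3,right), robot_in(rmB)} ⊆ S  — applicable
  S \ del = {free(left), robot_in(rmB)}
  ∪ add   = {ball_in(b3,rmB), free(left), free(right), robot_in(rmB)}

== RESULT ==
["ball_in(b3,rmB)", "free(left)", "free(right)", "robot_in(rmB)"]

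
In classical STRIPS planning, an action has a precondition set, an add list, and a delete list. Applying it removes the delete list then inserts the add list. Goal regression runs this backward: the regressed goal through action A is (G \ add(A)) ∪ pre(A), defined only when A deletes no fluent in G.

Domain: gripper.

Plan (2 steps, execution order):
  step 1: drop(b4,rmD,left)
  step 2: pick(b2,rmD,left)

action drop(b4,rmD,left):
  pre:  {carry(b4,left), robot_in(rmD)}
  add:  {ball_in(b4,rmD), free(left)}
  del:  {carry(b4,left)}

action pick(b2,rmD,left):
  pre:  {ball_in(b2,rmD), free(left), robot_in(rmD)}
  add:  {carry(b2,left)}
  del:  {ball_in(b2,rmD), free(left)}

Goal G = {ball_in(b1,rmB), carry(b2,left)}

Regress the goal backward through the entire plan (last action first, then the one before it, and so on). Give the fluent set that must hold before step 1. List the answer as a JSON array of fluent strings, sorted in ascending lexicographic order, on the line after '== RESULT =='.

Work backward from the goal:
  through step 2 (pick(b2,rmD,left)): drop {carry(b2,left)}, keep {ball_in(b1,rmB)}, require {ball_in(b2,rmD), free(left), robot_in(rmD)}
    → {ball_in(b1,rmB), ball_in(b2,rmD), free(left), robot_in(rmD)}
  through step 1 (drop(b4,rmD,left)): drop {free(left)}, keep {ball_in(b1,rmB), ball_in(b2,rmD), robot_in(rmD)}, require {carry(b4,left), robot_in(rmD)}
    → {ball_in(b1,rmB), ball_in(b2,rmD), carry(b4,left), robot_in(rmD)}

== RESULT ==
["ball_in(b1,rmB)", "ball_in(b2,rmD)", "carry(b4,left)", "robot_in(rmD)"]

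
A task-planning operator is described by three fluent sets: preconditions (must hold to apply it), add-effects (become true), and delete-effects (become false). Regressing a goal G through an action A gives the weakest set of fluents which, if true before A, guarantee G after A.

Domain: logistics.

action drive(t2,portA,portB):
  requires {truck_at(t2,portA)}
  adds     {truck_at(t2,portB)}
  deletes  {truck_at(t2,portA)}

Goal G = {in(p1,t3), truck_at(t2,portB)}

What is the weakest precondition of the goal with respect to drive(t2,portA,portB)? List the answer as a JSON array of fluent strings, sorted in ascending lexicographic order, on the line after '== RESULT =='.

Regress:
  G ∩ del = {}  (empty — regression defined)
  G \ add = {in(p1,t3), truck_at(t2,portB)} \ {truck_at(t2,portB)} = {in(p1,t3)}
  ∪ pre   = {in(p1,t3)} ∪ {truck_at(t2,portA)}
          = {in(p1,t3), truck_at(t2,portA)}

== RESULT ==
["in(p1,t3)", "truck_at(t2,portA)"]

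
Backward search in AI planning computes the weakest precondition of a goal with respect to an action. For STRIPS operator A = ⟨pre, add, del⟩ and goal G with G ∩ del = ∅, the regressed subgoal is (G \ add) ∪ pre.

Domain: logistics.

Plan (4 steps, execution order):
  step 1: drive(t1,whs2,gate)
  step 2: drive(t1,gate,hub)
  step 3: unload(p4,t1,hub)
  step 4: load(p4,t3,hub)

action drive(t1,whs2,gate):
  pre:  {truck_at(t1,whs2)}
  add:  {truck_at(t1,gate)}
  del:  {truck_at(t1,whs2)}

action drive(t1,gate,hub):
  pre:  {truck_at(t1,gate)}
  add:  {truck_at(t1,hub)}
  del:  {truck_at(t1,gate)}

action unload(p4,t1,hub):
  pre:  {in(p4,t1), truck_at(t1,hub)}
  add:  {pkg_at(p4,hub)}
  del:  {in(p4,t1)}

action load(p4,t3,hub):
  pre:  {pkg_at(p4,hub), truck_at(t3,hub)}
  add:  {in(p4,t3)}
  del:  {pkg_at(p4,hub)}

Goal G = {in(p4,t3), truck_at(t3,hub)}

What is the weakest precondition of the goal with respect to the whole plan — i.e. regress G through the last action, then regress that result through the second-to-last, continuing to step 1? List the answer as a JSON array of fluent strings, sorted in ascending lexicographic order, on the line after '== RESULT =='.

Regress step by step:
  through step 4 (load(p4,t3,hub)): drop {in(p4,t3)}, keep {truck_at(t3,hub)}, require {pkg_at(p4,hub), truck_at(t3,hub)}
    → {pkg_at(p4,hub), truck_at(t3,hub)}
  through step 3 (unload(p4,t1,hub)): drop {pkg_at(p4,hub)}, keep {truck_at(t3,hub)}, require {in(p4,t1), truck_at(t1,hub)}
    → {in(p4,t1), truck_at(t1,hub), truck_at(t3,hub)}
  through step 2 (drive(t1,gate,hub)): drop {truck_at(t1,hub)}, keep {in(p4,t1), truck_at(t3,hub)}, require {truck_at(t1,gate)}
    → {in(p4,t1), truck_at(t1,gate), truck_at(t3,hub)}
  through step 1 (drive(t1,whs2,gate)): drop {truck_at(t1,gate)}, keep {in(p4,t1), truck_at(t3,hub)}, require {truck_at(t1,whs2)}
    → {in(p4,t1), truck_at(t1,whs2), truck_at(t3,hub)}

== RESULT ==
["in(p4,t1)", "truck_at(t1,whs2)", "truck_at(t3,hub)"]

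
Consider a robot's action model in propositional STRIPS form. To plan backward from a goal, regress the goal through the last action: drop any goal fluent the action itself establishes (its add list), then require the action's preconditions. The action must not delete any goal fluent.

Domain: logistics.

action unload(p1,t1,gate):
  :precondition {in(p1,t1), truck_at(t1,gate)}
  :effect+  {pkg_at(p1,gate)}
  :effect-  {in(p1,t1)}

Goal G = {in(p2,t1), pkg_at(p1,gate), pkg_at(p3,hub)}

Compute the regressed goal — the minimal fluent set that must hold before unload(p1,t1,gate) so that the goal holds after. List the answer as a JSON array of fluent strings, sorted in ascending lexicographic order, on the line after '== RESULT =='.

Regress:
  G ∩ del = {}  (empty — regression defined)
  G \ add = {in(p2,t1), pkg_at(p1,gate), pkg_at(p3,hub)} \ {pkg_at(p1,gate)} = {in(p2,t1), pkg_at(p3,hub)}
  ∪ pre   = {in(p2,t1), pkg_at(p3,hub)} ∪ {in(p1,t1), truck_at(t1,gate)}
          = {in(p1,t1), in(p2,t1), pkg_at(p3,hub), truck_at(t1,gate)}

== RESULT ==
["in(p1,t1)", "in(p2,t1)", "pkg_at(p3,hub)", "truck_at(t1,gate)"]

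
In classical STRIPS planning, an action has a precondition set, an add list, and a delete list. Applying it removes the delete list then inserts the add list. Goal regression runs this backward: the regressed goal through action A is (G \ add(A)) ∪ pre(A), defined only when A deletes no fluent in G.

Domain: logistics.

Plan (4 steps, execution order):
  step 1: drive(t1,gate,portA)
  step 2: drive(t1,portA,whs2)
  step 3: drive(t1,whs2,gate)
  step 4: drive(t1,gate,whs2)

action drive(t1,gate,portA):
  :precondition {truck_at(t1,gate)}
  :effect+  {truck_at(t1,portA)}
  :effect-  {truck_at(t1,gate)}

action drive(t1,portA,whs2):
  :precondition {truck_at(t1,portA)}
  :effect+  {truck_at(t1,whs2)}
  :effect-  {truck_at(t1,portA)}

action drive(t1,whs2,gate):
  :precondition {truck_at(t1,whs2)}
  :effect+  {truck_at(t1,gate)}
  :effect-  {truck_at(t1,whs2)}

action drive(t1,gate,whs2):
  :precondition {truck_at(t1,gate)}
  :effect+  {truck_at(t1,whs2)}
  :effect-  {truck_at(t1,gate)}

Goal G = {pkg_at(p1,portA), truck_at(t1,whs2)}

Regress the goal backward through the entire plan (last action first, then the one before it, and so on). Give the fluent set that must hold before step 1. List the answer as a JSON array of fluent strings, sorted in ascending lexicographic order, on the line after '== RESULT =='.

Regress step by step:
  through step 4 (drive(t1,gate,whs2)): drop {truck_at(t1,whs2)}, keep {pkg_at(p1,portA)}, require {truck_at(t1,gate)}
    → {pkg_at(p1,portA), truck_at(t1,gate)}
  through step 3 (drive(t1,whs2,gate)): drop {truck_at(t1,gate)}, keep {pkg_at(p1,portA)}, require {truck_at(t1,whs2)}
    → {pkg_at(p1,portA), truck_at(t1,whs2)}
  through step 2 (drive(t1,portA,whs2)): drop {truck_at(t1,whs2)}, keep {pkg_at(p1,portA)}, require {truck_at(t1,portA)}
    → {pkg_at(p1,portA), truck_at(t1,portA)}
  through step 1 (drive(t1,gate,portA)): drop {truck_at(t1,portA)}, keep {pkg_at(p1,portA)}, require {truck_at(t1,gate)}
    → {pkg_at(p1,portA), truck_at(t1,gate)}

== RESULT ==
["pkg_at(p1,portA)", "truck_at(t1,gate)"]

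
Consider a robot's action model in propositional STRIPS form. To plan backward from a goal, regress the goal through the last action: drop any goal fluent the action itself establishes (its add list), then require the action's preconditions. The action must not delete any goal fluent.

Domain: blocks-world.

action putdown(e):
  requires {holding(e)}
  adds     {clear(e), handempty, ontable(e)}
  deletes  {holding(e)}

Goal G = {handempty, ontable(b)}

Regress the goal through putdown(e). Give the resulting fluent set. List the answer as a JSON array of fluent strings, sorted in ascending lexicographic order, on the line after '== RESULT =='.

Compute (G \ add) ∪ pre:
  G ∩ del = {}  (empty — regression defined)
  G \ add = {handempty, ontable(b)} \ {clear(e), handempty, ontable(e)} = {ontable(b)}
  ∪ pre   = {ontable(b)} ∪ {holding(e)}
          = {holding(e), ontable(b)}

== RESULT ==
["holding(e)", "ontable(b)"]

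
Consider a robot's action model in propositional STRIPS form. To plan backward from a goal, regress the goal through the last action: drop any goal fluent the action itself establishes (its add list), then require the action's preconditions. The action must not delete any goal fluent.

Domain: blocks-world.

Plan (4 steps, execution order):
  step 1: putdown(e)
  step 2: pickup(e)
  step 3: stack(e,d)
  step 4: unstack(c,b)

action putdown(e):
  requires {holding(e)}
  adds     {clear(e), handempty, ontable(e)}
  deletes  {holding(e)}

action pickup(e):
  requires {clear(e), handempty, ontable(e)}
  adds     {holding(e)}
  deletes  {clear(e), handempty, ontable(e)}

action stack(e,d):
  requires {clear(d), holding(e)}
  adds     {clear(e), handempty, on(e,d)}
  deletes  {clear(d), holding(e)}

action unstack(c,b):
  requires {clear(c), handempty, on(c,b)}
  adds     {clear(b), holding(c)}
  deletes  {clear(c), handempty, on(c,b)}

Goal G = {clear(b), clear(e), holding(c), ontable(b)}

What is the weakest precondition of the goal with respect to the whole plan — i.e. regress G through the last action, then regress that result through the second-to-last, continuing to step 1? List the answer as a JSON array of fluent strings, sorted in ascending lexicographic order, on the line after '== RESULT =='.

Work backward from the goal:
  through step 4 (unstack(c,b)): drop {clear(b), holding(c)}, keep {clear(e), ontable(b)}, require {clear(c), handempty, on(c,b)}
    → {clear(c), clear(e), handempty, on(c,b), ontable(b)}
  through step 3 (stack(e,d)): drop {clear(e), handempty}, keep {clear(c), on(c,b), ontable(b)}, require {clear(d), holding(e)}
    → {clear(c), clear(d), holding(e), on(c,b), ontable(b)}
  through step 2 (pickup(e)): drop {holding(e)}, keep {clear(c), clear(d), on(c,b), ontable(b)}, require {clear(e), handempty, ontable(e)}
    → {clear(c), clear(d), clear(e), handempty, on(c,b), ontable(b), ontable(e)}
  through step 1 (putdown(e)): drop {clear(e), handempty, ontable(e)}, keep {clear(c), clear(d), on(c,b), ontable(b)}, require {holding(e)}
    → {clear(c), clear(d), holding(e), on(c,b), ontable(b)}

== RESULT ==
["clear(c)", "clear(d)", "holding(e)", "on(c,b)", "ontable(b)"]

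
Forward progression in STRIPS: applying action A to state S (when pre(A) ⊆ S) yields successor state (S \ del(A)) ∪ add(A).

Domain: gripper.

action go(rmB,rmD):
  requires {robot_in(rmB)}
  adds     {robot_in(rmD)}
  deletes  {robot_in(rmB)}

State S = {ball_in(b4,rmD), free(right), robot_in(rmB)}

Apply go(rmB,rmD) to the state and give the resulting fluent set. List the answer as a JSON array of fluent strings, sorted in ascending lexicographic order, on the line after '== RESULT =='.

Progress:
  pre ⊆ S: {robot_in(rmB)} ⊆ S  — applicable
  S \ del = {ball_in(b4,rmD), free(right)}
  ∪ add   = {ball_in(b4,rmD), free(right), robot_in(rmD)}

== RESULT ==
["ball_in(b4,rmD)", "free(right)", "robot_in(rmD)"]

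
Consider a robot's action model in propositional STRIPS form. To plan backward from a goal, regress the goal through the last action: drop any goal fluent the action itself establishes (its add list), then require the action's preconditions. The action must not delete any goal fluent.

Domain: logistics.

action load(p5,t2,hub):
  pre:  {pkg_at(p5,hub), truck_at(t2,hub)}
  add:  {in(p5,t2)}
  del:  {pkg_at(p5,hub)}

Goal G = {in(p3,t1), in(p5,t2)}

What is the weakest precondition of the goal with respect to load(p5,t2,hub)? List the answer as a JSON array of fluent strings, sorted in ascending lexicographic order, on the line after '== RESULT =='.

Regress:
  G ∩ del = {}  (empty — regression defined)
  G \ add = {in(p3,t1), in(p5,t2)} \ {in(p5,t2)} = {in(p3,t1)}
  ∪ pre   = {in(p3,t1)} ∪ {pkg_at(p5,hub), truck_at(t2,hub)}
          = {in(p3,t1), pkg_at(p5,hub), truck_at(t2,hub)}

== RESULT ==
["in(p3,t1)", "pkg_at(p5,hub)", "truck_at(t2,hub)"]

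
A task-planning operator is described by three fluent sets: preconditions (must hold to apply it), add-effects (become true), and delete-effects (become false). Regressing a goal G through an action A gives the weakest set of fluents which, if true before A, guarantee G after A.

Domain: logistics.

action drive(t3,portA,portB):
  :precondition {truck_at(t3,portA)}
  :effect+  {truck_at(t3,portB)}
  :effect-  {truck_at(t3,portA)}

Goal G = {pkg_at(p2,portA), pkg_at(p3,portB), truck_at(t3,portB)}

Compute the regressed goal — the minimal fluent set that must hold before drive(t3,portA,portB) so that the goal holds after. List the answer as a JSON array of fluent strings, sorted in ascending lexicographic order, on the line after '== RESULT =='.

Regress:
  G ∩ del = {}  (empty — regression defined)
  G \ add = {pkg_at(p2,portA), pkg_at(p3,portB), truck_at(t3,portB)} \ {truck_at(t3,portB)} = {pkg_at(p2,portA), pkg_at(p3,portB)}
  ∪ pre   = {pkg_at(p2,portA), pkg_at(p3,portB)} ∪ {truck_at(t3,portA)}
          = {pkg_at(p2,portA), pkg_at(p3,portB), truck_at(t3,portA)}

== RESULT ==
["pkg_at(p2,portA)", "pkg_at(p3,portB)", "truck_at(t3,portA)"]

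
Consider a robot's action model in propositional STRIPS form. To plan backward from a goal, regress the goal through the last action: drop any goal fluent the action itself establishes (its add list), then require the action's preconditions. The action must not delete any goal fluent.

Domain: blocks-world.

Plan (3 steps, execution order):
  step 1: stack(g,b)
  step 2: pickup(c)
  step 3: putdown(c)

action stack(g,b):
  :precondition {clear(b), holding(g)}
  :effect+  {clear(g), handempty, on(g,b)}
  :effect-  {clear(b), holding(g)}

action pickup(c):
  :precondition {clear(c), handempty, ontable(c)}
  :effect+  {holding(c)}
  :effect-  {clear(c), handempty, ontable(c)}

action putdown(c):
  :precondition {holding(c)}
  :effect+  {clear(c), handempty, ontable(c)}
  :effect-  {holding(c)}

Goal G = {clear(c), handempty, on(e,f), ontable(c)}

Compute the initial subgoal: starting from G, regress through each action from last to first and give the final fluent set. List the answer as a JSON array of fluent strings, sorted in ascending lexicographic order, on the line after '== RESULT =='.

Work backward from the goal:
  through step 3 (putdown(c)): drop {clear(c), handempty, ontable(c)}, keep {on(e,f)}, require {holding(c)}
    → {holding(c), on(e,f)}
  through step 2 (pickup(c)): drop {holding(c)}, keep {on(e,f)}, require {clear(c), handempty, ontable(c)}
    → {clear(c), handempty, on(e,f), ontable(c)}
  through step 1 (stack(g,b)): drop {handempty}, keep {clear(c), on(e,f), ontable(c)}, require {clear(b), holding(g)}
    → {clear(b), clear(c), holding(g), on(e,f), ontable(c)}

== RESULT ==
["clear(b)", "clear(c)", "holding(g)", "on(e,f)", "ontable(c)"]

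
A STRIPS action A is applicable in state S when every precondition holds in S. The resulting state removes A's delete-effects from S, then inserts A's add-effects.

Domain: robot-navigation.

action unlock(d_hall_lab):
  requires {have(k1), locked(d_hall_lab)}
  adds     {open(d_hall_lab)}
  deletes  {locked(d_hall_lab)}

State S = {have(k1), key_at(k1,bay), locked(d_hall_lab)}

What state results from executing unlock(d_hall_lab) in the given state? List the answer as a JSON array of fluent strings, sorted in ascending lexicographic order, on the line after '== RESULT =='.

Progress:
  pre ⊆ S: {have(k1), locked(d_hall_lab)} ⊆ S  — applicable
  S \ del = {have(k1), key_at(k1,bay)}
  ∪ add   = {have(k1), key_at(k1,bay), open(d_hall_lab)}

== RESULT ==
["have(k1)", "key_at(k1,bay)", "open(d_hall_lab)"]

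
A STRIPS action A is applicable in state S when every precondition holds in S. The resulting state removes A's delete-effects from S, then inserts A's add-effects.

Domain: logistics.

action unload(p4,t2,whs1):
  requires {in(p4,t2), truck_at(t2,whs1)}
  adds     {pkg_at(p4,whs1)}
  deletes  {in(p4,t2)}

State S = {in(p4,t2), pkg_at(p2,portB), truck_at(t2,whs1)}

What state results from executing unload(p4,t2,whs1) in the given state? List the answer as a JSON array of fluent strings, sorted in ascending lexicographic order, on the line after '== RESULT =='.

Compute (S \ del) ∪ add:
  pre ⊆ S: {in(p4,t2), truck_at(t2,whs1)} ⊆ S  — applicable
  S \ del = {pkg_at(p2,portB), truck_at(t2,whs1)}
  ∪ add   = {pkg_at(p2,portB), pkg_at(p4,whs1), truck_at(t2,whs1)}

== RESULT ==
["pkg_at(p2,portB)", "pkg_at(p4,whs1)", "truck_at(t2,whs1)"]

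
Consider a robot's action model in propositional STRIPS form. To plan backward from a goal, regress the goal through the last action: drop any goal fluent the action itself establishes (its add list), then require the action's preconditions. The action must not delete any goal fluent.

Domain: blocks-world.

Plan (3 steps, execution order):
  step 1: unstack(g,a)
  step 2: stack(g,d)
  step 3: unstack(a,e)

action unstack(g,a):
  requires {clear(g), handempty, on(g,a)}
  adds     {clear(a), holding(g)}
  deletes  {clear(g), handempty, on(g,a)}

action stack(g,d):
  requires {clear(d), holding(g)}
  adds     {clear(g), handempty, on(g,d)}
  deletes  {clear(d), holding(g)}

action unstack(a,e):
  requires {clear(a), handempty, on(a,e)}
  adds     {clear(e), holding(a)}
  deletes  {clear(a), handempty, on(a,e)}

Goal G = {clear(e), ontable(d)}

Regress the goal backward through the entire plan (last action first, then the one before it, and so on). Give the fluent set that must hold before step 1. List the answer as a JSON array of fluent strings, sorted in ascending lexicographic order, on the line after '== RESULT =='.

Regress step by step:
  through step 3 (unstack(a,e)): drop {clear(e)}, keep {ontable(d)}, require {clear(a), handempty, on(a,e)}
    → {clear(a), handempty, on(a,e), ontable(d)}
  through step 2 (stack(g,d)): drop {handempty}, keep {clear(a), on(a,e), ontable(d)}, require {clear(d), holding(g)}
    → {clear(a), clear(d), holding(g), on(a,e), ontable(d)}
  through step 1 (unstack(g,a)): drop {clear(a), holding(g)}, keep {clear(d), on(a,e), ontable(d)}, require {clear(g), handempty, on(g,a)}
    → {clear(d), clear(g), handempty, on(a,e), on(g,a), ontable(d)}

== RESULT ==
["clear(d)", "clear(g)", "handempty", "on(a,e)", "on(g,a)", "ontable(d)"]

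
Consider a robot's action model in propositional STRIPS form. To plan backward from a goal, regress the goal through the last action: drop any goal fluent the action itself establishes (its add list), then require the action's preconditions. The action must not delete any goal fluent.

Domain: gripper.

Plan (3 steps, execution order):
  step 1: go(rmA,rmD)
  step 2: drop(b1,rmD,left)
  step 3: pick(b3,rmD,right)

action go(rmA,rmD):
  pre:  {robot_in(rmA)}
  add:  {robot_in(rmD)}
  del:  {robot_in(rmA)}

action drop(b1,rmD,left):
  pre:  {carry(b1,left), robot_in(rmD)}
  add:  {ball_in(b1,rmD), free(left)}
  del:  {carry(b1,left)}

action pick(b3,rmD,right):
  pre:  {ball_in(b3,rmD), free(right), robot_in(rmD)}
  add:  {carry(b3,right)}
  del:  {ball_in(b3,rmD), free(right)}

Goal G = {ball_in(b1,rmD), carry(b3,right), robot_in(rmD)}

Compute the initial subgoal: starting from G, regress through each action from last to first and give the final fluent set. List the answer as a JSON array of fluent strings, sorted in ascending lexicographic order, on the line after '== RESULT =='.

Work backward from the goal:
  through step 3 (pick(b3,rmD,right)): drop {carry(b3,right)}, keep {ball_in(b1,rmD), robot_in(rmD)}, require {ball_in(b3,rmD), free(right), robot_in(rmD)}
    → {ball_in(b1,rmD), ball_in(b3,rmD), free(right), robot_in(rmD)}
  through step 2 (drop(b1,rmD,left)): drop {ball_in(b1,rmD)}, keep {ball_in(b3,rmD), free(right), robot_in(rmD)}, require {carry(b1,left), robot_in(rmD)}
    → {ball_in(b3,rmD), carry(b1,left), free(right), robot_in(rmD)}
  through step 1 (go(rmA,rmD)): drop {robot_in(rmD)}, keep {ball_in(b3,rmD), carry(b1,left), free(right)}, require {robot_in(rmA)}
    → {ball_in(b3,rmD), carry(b1,left), free(right), robot_in(rmA)}

== RESULT ==
["ball_in(b3,rmD)", "carry(b1,left)", "free(right)", "robot_in(rmA)"]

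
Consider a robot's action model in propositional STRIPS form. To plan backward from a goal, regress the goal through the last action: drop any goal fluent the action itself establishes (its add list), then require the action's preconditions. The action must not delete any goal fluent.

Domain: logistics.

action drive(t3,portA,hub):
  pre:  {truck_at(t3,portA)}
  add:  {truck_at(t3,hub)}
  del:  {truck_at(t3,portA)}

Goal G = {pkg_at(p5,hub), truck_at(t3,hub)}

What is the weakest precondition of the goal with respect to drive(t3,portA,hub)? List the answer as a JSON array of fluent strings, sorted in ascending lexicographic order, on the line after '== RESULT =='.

Regress:
  G ∩ del = {}  (empty — regression defined)
  G \ add = {pkg_at(p5,hub), truck_at(t3,hub)} \ {truck_at(t3,hub)} = {pkg_at(p5,hub)}
  ∪ pre   = {pkg_at(p5,hub)} ∪ {truck_at(t3,portA)}
          = {pkg_at(p5,hub), truck_at(t3,portA)}

== RESULT ==
["pkg_at(p5,hub)", "truck_at(t3,portA)"]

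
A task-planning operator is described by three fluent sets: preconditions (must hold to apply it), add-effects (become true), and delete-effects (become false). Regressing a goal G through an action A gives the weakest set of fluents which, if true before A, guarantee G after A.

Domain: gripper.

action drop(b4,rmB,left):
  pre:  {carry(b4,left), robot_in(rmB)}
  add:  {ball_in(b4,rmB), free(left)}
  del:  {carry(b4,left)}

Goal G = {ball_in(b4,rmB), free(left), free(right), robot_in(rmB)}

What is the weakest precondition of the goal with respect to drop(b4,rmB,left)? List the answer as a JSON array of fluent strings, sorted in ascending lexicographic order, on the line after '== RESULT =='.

Compute (G \ add) ∪ pre:
  G ∩ del = {}  (empty — regression defined)
  G \ add = {ball_in(b4,rmB), free(left), free(right), robot_in(rmB)} \ {ball_in(b4,rmB), free(left)} = {free(right), robot_in(rmB)}
  ∪ pre   = {free(right), robot_in(rmB)} ∪ {carry(b4,left), robot_in(rmB)}
          = {carry(b4,left), free(right), robot_in(rmB)}

== RESULT ==
["carry(b4,left)", "free(right)", "robot_in(rmB)"]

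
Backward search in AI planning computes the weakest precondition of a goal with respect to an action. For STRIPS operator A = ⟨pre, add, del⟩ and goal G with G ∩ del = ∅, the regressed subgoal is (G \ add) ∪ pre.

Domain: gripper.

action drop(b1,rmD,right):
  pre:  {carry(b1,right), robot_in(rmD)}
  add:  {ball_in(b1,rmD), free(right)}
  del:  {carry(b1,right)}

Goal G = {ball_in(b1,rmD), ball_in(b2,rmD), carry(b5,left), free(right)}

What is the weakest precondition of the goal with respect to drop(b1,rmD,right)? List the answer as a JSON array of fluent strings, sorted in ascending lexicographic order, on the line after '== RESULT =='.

Compute (G \ add) ∪ pre:
  G ∩ del = {}  (empty — regression defined)
  G \ add = {ball_in(b1,rmD), ball_in(b2,rmD), carry(b5,left), free(right)} \ {ball_in(b1,rmD), free(right)} = {ball_in(b2,rmD), carry(b5,left)}
  ∪ pre   = {ball_in(b2,rmD), carry(b5,left)} ∪ {carry(b1,right), robot_in(rmD)}
          = {ball_in(b2,rmD), carry(b1,right), carry(b5,left), robot_in(rmD)}

== RESULT ==
["ball_in(b2,rmD)", "carry(b1,right)", "carry(b5,left)", "robot_in(rmD)"]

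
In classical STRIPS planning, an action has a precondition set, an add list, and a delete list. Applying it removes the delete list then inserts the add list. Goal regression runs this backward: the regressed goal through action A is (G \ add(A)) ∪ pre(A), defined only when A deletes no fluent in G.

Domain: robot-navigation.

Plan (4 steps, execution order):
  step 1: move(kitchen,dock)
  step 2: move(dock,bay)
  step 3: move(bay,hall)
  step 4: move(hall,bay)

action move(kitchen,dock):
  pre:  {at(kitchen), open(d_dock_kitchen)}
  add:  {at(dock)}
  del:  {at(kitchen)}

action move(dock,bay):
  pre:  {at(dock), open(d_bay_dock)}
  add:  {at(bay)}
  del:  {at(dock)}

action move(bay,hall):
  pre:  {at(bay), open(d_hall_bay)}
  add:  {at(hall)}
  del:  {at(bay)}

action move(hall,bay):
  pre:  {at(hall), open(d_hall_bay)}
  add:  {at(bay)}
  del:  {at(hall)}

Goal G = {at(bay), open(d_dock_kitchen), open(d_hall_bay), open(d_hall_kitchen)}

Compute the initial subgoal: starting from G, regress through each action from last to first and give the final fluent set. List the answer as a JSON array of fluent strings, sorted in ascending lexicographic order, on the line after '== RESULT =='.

Regress step by step:
  through step 4 (move(hall,bay)): drop {at(bay)}, keep {open(d_dock_kitchen), open(d_hall_bay), open(d_hall_kitchen)}, require {at(hall), open(d_hall_bay)}
    → {at(hall), open(d_dock_kitchen), open(d_hall_bay), open(d_hall_kitchen)}
  through step 3 (move(bay,hall)): drop {at(hall)}, keep {open(d_dock_kitchen), open(d_hall_bay), open(d_hall_kitchen)}, require {at(bay), open(d_hall_bay)}
    → {at(bay), open(d_dock_kitchen), open(d_hall_bay), open(d_hall_kitchen)}
  through step 2 (move(dock,bay)): drop {at(bay)}, keep {open(d_dock_kitchen), open(d_hall_bay), open(d_hall_kitchen)}, require {at(dock), open(d_bay_dock)}
    → {at(dock), open(d_bay_dock), open(d_dock_kitchen), open(d_hall_bay), open(d_hall_kitchen)}
  through step 1 (move(kitchen,dock)): drop {at(dock)}, keep {open(d_bay_dock), open(d_dock_kitchen), open(d_hall_bay), open(d_hall_kitchen)}, require {at(kitchen), open(d_dock_kitchen)}
    → {at(kitchen), open(d_bay_dock), open(d_dock_kitchen), open(d_hall_bay), open(d_hall_kitchen)}

== RESULT ==
["at(kitchen)", "open(d_bay_dock)", "open(d_dock_kitchen)", "open(d_hall_bay)", "open(d_hall_kitchen)"]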